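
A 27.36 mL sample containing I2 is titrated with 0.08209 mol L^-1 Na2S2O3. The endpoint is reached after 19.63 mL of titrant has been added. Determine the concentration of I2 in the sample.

0.0294 M

n(Na2S2O3) = 0.08209 x 0.01963 = 0.001611 mol.
From the balanced equation, 2 mol Na2S2O3 reacts with 1 mol I2, so n(I2) = 0.001611 x 1/2 = 0.0008057 mol.
[I2] = 0.0008057 / 0.02736 L = 0.0294 M.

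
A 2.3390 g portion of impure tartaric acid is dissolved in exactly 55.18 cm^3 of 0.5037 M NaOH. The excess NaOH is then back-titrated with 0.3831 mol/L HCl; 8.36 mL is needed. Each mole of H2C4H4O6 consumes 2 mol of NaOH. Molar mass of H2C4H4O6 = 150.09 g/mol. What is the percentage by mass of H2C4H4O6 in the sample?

78.9%

Total n(NaOH) added = 0.5037 x 0.05518 = 0.02779 mol.
n(HCl) used = 0.3831 x 0.008360 = 0.003203 mol, which equals the excess n(NaOH).
So n(NaOH) consumed by the sample = 0.02779 - 0.003203 = 0.02459 mol.
n(H2C4H4O6) = 0.02459 / 2 = 0.01230 mol.
mass H2C4H4O6 = 0.01230 x 150.09 = 1.845 g, so %H2C4H4O6 = 1.845/2.3390 x 100 = 78.9%.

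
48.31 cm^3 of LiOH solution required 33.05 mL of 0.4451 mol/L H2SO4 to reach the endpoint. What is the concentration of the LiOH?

0.609 M

n(H2SO4) delivered = 0.4451 x 0.03305 = 0.01471 mol.
The reaction is 2 LiOH + 1 H2SO4, so n(LiOH) = 0.01471 x 2/1 = 0.02942 mol.
[LiOH] = 0.02942 mol / 0.04831 L = 0.609 M.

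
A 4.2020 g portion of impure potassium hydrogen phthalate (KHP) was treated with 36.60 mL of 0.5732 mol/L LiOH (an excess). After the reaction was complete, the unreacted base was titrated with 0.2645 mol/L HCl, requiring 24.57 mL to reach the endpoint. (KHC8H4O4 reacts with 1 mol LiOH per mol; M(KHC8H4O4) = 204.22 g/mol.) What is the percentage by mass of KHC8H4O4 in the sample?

Total n(LiOH) added = 0.5732 x 0.03660 = 0.02098 mol.
n(HCl) used = 0.2645 x 0.02457 = 0.006499 mol, which equals the excess n(LiOH).
So n(LiOH) consumed by the sample = 0.02098 - 0.006499 = 0.01448 mol.
n(KHC8H4O4) = 0.01448 / 1 = 0.01448 mol.
mass KHC8H4O4 = 0.01448 x 204.22 = 2.957 g, so %KHC8H4O4 = 2.957/4.2020 x 100 = 70.4%.

70.4%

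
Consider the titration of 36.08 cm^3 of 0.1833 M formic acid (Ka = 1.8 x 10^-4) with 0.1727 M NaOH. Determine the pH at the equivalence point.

n(HCOOH) = 0.1833 x 0.03608 = 0.006613 mol; V(NaOH) at equivalence = 0.006613/0.1727 = 0.03829 L.
At equivalence all the acid is converted to HCOO-; total volume = 0.03608 + 0.03829 = 0.07437 L, so [HCOO-] = 0.006613/0.07437 = 0.08892 M.
Kb = Kw/Ka = 1.0e-14 / 1.8 x 10^-4 = 5.56e-11.
[OH^-] = sqrt(Kb x [HCOO-]) = sqrt(5.56e-11 x 0.08892) = 2.22e-6 M.
pOH = 5.65, so pH = 14.00 - 5.65 = 8.35.

8.35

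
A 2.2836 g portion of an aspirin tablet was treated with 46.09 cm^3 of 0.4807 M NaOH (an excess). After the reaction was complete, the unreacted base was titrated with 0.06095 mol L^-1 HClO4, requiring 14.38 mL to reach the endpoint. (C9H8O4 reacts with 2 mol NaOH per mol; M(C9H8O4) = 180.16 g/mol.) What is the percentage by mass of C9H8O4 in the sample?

Total n(NaOH) added = 0.4807 x 0.04609 = 0.02216 mol.
n(HClO4) used = 0.06095 x 0.01438 = 0.0008765 mol, which equals the excess n(NaOH).
So n(NaOH) consumed by the sample = 0.02216 - 0.0008765 = 0.02128 mol.
n(C9H8O4) = 0.02128 / 2 = 0.01064 mol.
mass C9H8O4 = 0.01064 x 180.16 = 1.917 g, so %C9H8O4 = 1.917/2.2836 x 100 = 83.9%.

83.9%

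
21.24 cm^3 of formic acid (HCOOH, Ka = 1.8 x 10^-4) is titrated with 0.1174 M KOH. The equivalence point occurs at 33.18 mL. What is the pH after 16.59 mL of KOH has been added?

16.59 mL is exactly half the equivalence volume (33.18/2), i.e. the half-equivalence point.
There, n(HA) = n(A^-), so pH = pKa = -log(1.8 x 10^-4) = 3.74.

3.74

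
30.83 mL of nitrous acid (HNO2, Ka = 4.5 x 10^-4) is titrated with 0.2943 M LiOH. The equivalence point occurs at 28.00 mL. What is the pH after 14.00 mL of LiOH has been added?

14.00 mL is exactly half the equivalence volume (28.00/2), i.e. the half-equivalence point.
There, n(HA) = n(A^-), so pH = pKa = -log(4.5 x 10^-4) = 3.35.

3.35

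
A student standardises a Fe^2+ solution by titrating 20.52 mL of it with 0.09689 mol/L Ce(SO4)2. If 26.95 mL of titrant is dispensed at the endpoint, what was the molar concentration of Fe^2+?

n(Ce(SO4)2) = 0.09689 x 0.02695 = 0.002611 mol.
From the balanced equation, 1 mol Ce(SO4)2 reacts with 1 mol Fe^2+, so n(Fe^2+) = 0.002611 x 1/1 = 0.002611 mol.
[Fe^2+] = 0.002611 / 0.02052 L = 0.127 M.

0.127 M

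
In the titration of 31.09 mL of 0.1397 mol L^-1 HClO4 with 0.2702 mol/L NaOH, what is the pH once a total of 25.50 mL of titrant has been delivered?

n(acid) = 0.1397 x 0.03109 = 0.004343 mol; n(NaOH) added = 0.2702 x 0.02550 = 0.006890 mol.
Base is in excess by 0.006890 - 0.004343 = 0.002547 mol in a total volume of 0.05659 L.
[OH^-] = 0.002547/0.05659 = 0.04500 M, so pOH = 1.35 and pH = 14.00 - 1.35 = 12.65.

12.65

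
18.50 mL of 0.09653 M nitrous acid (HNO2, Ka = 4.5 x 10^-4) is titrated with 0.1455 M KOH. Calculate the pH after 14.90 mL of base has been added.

12.06

n(acid) = 0.09653 x 0.01850 = 0.001786 mol; n(KOH) added = 0.1455 x 0.01490 = 0.002168 mol.
Base is in excess by 0.002168 - 0.001786 = 0.0003821 mol in a total volume of 0.03340 L.
[OH^-] = 0.0003821/0.03340 = 0.01144 M, so pOH = 1.94 and pH = 14.00 - 1.94 = 12.06.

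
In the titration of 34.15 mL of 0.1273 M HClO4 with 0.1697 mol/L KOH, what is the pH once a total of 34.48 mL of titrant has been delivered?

n(acid) = 0.1273 x 0.03415 = 0.004347 mol; n(KOH) added = 0.1697 x 0.03448 = 0.005851 mol.
Base is in excess by 0.005851 - 0.004347 = 0.001504 mol in a total volume of 0.06863 L.
[OH^-] = 0.001504/0.06863 = 0.02191 M, so pOH = 1.66 and pH = 14.00 - 1.66 = 12.34.

12.34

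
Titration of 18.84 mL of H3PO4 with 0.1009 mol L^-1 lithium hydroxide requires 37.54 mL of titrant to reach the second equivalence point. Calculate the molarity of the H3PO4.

n(LiOH) = 0.1009 x 0.03754 = 0.003788 mol.
At the second equivalence point, 2 mol OH^- react per mol H3PO4, so n(H3PO4) = 0.003788 / 2 = 0.001894 mol.
[H3PO4] = 0.001894 / 0.01884 L = 0.101 M.

0.101 M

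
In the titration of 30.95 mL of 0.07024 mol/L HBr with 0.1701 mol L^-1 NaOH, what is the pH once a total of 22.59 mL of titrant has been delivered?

12.49

n(acid) = 0.07024 x 0.03095 = 0.002174 mol; n(NaOH) added = 0.1701 x 0.02259 = 0.003843 mol.
Base is in excess by 0.003843 - 0.002174 = 0.001669 mol in a total volume of 0.05354 L.
[OH^-] = 0.001669/0.05354 = 0.03117 M, so pOH = 1.51 and pH = 14.00 - 1.51 = 12.49.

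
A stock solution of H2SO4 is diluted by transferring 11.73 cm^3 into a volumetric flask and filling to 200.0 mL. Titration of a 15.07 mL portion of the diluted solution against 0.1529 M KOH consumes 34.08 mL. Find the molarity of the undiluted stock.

2.95 M

n(KOH) = 0.1529 x 0.03408 = 0.005211 mol.
n(H2SO4) in the aliquot = 0.005211 x 1/2 = 0.002605 mol.
[diluted H2SO4] = 0.002605 / 0.01507 = 0.1729 M.
Dilution factor = 200.0/11.73 = 17.05, so [stock] = 0.1729 x 17.05 = 2.95 M.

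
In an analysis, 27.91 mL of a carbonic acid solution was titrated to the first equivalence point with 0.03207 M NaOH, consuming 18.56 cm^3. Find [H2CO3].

0.0213 M

n(NaOH) = 0.03207 x 0.01856 = 0.0005952 mol.
At the first equivalence point, 1 mol OH^- react per mol H2CO3, so n(H2CO3) = 0.0005952 / 1 = 0.0005952 mol.
[H2CO3] = 0.0005952 / 0.02791 L = 0.0213 M.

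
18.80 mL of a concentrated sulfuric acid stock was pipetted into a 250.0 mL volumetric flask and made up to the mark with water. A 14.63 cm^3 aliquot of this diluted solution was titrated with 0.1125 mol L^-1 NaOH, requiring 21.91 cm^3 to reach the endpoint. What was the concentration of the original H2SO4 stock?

1.12 M

n(NaOH) = 0.1125 x 0.02191 = 0.002465 mol.
n(H2SO4) in the aliquot = 0.002465 x 1/2 = 0.001232 mol.
[diluted H2SO4] = 0.001232 / 0.01463 = 0.08424 M.
Dilution factor = 250.0/18.80 = 13.30, so [stock] = 0.08424 x 13.30 = 1.12 M.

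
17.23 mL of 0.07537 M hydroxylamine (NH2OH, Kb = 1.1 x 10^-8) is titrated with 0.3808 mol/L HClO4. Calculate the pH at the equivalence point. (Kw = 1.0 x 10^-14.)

3.62

n(NH2OH) = 0.07537 x 0.01723 = 0.001299 mol; V(HClO4) at equivalence = 0.001299/0.3808 = 0.003410 L.
At equivalence the base is fully converted to NH3OH+; total volume = 0.02064 L, so [NH3OH+] = 0.001299/0.02064 = 0.06292 M.
Ka(NH3OH+) = Kw/Kb = 1.0e-14 / 1.1 x 10^-8 = 9.09e-7.
[H^+] = sqrt(Ka x [NH3OH+]) = sqrt(9.09e-7 x 0.06292) = 0.000239 M.
pH = -log(0.000239) = 3.62.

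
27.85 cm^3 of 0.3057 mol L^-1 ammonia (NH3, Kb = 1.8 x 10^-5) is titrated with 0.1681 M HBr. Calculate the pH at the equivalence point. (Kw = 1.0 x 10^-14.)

n(NH3) = 0.3057 x 0.02785 = 0.008514 mol; V(HBr) at equivalence = 0.008514/0.1681 = 0.05065 L.
At equivalence the base is fully converted to NH4+; total volume = 0.07850 L, so [NH4+] = 0.008514/0.07850 = 0.1085 M.
Ka(NH4+) = Kw/Kb = 1.0e-14 / 1.8 x 10^-5 = 5.56e-10.
[H^+] = sqrt(Ka x [NH4+]) = sqrt(5.56e-10 x 0.1085) = 7.76e-6 M.
pH = -log(7.76e-6) = 5.11.

5.11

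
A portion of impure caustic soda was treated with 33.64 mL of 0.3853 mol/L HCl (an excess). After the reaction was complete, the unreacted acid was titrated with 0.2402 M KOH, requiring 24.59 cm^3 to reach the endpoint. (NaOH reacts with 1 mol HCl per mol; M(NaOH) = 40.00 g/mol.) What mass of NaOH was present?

0.282 g

Total n(HCl) added = 0.3853 x 0.03364 = 0.01296 mol.
n(KOH) used = 0.2402 x 0.02459 = 0.005907 mol, which equals the excess n(HCl).
So n(HCl) consumed by the sample = 0.01296 - 0.005907 = 0.007055 mol.
n(NaOH) = 0.007055 / 1 = 0.007055 mol.
mass = 0.007055 mol x 40.00 g/mol = 0.282 g.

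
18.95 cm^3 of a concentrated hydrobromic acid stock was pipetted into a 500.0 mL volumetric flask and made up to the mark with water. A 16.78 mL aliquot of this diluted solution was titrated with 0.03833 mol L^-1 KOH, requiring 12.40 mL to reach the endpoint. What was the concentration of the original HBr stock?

0.747 M

n(KOH) = 0.03833 x 0.01240 = 0.0004753 mol.
n(HBr) in the aliquot = 0.0004753 mol.
[diluted HBr] = 0.0004753 / 0.01678 = 0.02832 M.
Dilution factor = 500.0/18.95 = 26.39, so [stock] = 0.02832 x 26.39 = 0.747 M.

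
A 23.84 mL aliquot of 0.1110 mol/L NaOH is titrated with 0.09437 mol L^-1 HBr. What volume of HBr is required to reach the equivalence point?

n(NaOH) = 0.1110 mol/L x 0.02384 L = 0.002646 mol.
At equivalence n(HBr) = n(NaOH) = 0.002646 mol.
V(HBr) = 0.002646 / 0.09437 = 0.02804 L = 28.0 mL.

28.0 mL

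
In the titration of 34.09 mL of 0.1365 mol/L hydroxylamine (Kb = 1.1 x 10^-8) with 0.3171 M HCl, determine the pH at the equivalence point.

3.53

n(NH2OH) = 0.1365 x 0.03409 = 0.004653 mol; V(HCl) at equivalence = 0.004653/0.3171 = 0.01467 L.
At equivalence the base is fully converted to NH3OH+; total volume = 0.04876 L, so [NH3OH+] = 0.004653/0.04876 = 0.09542 M.
Ka(NH3OH+) = Kw/Kb = 1.0e-14 / 1.1 x 10^-8 = 9.09e-7.
[H^+] = sqrt(Ka x [NH3OH+]) = sqrt(9.09e-7 x 0.09542) = 0.000295 M.
pH = -log(0.000295) = 3.53.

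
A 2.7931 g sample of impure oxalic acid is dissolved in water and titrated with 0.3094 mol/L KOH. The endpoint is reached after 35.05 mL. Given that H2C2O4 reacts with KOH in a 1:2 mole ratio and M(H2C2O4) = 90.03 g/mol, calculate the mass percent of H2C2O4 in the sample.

n(KOH) = 0.3094 x 0.03505 = 0.01084 mol.
n(H2C2O4) = 0.01084 / 2 = 0.005422 mol.
mass of H2C2O4 = 0.005422 x 90.03 = 0.4882 g.
% purity = 0.4882 / 2.7931 x 100 = 17.5%.

17.5%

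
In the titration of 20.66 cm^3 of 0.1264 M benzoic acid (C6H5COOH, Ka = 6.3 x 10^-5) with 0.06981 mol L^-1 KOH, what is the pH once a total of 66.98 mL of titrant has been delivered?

n(acid) = 0.1264 x 0.02066 = 0.002611 mol; n(KOH) added = 0.06981 x 0.06698 = 0.004676 mol.
Base is in excess by 0.004676 - 0.002611 = 0.002064 mol in a total volume of 0.08764 L.
[OH^-] = 0.002064/0.08764 = 0.02356 M, so pOH = 1.63 and pH = 14.00 - 1.63 = 12.37.

12.37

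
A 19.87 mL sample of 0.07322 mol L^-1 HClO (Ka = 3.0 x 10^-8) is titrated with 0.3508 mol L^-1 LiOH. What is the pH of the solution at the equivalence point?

n(HClO) = 0.07322 x 0.01987 = 0.001455 mol; V(LiOH) at equivalence = 0.001455/0.3508 = 0.004147 L.
At equivalence all the acid is converted to ClO-; total volume = 0.01987 + 0.004147 = 0.02402 L, so [ClO-] = 0.001455/0.02402 = 0.06058 M.
Kb = Kw/Ka = 1.0e-14 / 3.0 x 10^-8 = 3.33e-7.
[OH^-] = sqrt(Kb x [ClO-]) = sqrt(3.33e-7 x 0.06058) = 0.000142 M.
pOH = 3.85, so pH = 14.00 - 3.85 = 10.15.

10.15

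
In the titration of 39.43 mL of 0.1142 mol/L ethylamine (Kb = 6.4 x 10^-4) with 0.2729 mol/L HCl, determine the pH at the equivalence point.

n(C2H5NH2) = 0.1142 x 0.03943 = 0.004503 mol; V(HCl) at equivalence = 0.004503/0.2729 = 0.01650 L.
At equivalence the base is fully converted to C2H5NH3+; total volume = 0.05593 L, so [C2H5NH3+] = 0.004503/0.05593 = 0.08051 M.
Ka(C2H5NH3+) = Kw/Kb = 1.0e-14 / 6.4 x 10^-4 = 1.56e-11.
[H^+] = sqrt(Ka x [C2H5NH3+]) = sqrt(1.56e-11 x 0.08051) = 1.12e-6 M.
pH = -log(1.12e-6) = 5.95.

5.95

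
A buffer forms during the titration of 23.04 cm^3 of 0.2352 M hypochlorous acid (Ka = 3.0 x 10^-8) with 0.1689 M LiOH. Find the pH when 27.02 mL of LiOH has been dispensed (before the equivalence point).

Initial n(HClO) = 0.2352 x 0.02304 = 0.005419 mol.
n(LiOH) added = 0.1689 x 0.02702 = 0.004564 mol, converting that many moles of HClO to ClO-.
Remaining n(HClO) = 0.0008553 mol; n(ClO-) = 0.004564 mol.
By Henderson-Hasselbalch, pH = pKa + log([A^-]/[HA]) = 7.52 + log(0.004564/0.0008553) = 7.52 + (+0.73) = 8.25.

8.25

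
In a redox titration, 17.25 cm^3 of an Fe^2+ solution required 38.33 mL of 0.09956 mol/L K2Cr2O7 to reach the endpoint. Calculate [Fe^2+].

1.33 M

n(K2Cr2O7) = 0.09956 x 0.03833 = 0.003816 mol.
From the balanced equation, 1 mol K2Cr2O7 reacts with 6 mol Fe^2+, so n(Fe^2+) = 0.003816 x 6/1 = 0.02290 mol.
[Fe^2+] = 0.02290 / 0.01725 L = 1.33 M.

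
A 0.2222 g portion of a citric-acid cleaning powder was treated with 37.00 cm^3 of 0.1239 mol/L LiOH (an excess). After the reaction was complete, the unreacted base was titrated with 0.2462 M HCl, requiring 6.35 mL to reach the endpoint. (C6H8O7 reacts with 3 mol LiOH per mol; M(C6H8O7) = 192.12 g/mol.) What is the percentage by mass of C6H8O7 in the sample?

Total n(LiOH) added = 0.1239 x 0.03700 = 0.004584 mol.
n(HCl) used = 0.2462 x 0.006350 = 0.001563 mol, which equals the excess n(LiOH).
So n(LiOH) consumed by the sample = 0.004584 - 0.001563 = 0.003021 mol.
n(C6H8O7) = 0.003021 / 3 = 0.001007 mol.
mass C6H8O7 = 0.001007 x 192.12 = 0.1935 g, so %C6H8O7 = 0.1935/0.2222 x 100 = 87.1%.

87.1%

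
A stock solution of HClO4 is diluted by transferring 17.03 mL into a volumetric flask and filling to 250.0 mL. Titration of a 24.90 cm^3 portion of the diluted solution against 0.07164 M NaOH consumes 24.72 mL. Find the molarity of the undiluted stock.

n(NaOH) = 0.07164 x 0.02472 = 0.001771 mol.
n(HClO4) in the aliquot = 0.001771 mol.
[diluted HClO4] = 0.001771 / 0.02490 = 0.07112 M.
Dilution factor = 250.0/17.03 = 14.68, so [stock] = 0.07112 x 14.68 = 1.04 M.

1.04 M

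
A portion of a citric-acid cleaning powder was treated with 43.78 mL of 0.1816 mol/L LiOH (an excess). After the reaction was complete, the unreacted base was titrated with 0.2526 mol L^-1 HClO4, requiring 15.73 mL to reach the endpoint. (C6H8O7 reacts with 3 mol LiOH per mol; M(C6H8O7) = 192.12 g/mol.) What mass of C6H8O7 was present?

0.255 g

Total n(LiOH) added = 0.1816 x 0.04378 = 0.007950 mol.
n(HClO4) used = 0.2526 x 0.01573 = 0.003973 mol, which equals the excess n(LiOH).
So n(LiOH) consumed by the sample = 0.007950 - 0.003973 = 0.003977 mol.
n(C6H8O7) = 0.003977 / 3 = 0.001326 mol.
mass = 0.001326 mol x 192.12 g/mol = 0.255 g.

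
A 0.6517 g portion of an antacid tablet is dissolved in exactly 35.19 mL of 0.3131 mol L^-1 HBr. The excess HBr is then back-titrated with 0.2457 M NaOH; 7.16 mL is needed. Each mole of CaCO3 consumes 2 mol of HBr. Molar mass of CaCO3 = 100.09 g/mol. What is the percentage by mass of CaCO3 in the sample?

Total n(HBr) added = 0.3131 x 0.03519 = 0.01102 mol.
n(NaOH) used = 0.2457 x 0.007160 = 0.001759 mol, which equals the excess n(HBr).
So n(HBr) consumed by the sample = 0.01102 - 0.001759 = 0.009259 mol.
n(CaCO3) = 0.009259 / 2 = 0.004629 mol.
mass CaCO3 = 0.004629 x 100.09 = 0.4634 g, so %CaCO3 = 0.4634/0.6517 x 100 = 71.1%.

71.1%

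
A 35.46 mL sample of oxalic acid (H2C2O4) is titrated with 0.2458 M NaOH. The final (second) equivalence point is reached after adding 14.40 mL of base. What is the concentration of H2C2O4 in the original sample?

n(NaOH) = 0.2458 x 0.01440 = 0.003540 mol.
At the final (second) equivalence point, 2 mol OH^- react per mol H2C2O4, so n(H2C2O4) = 0.003540 / 2 = 0.001770 mol.
[H2C2O4] = 0.001770 / 0.03546 L = 0.0499 M.

0.0499 M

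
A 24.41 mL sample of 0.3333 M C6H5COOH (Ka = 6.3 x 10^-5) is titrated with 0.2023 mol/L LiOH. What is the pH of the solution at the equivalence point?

8.65

n(C6H5COOH) = 0.3333 x 0.02441 = 0.008136 mol; V(LiOH) at equivalence = 0.008136/0.2023 = 0.04022 L.
At equivalence all the acid is converted to C6H5COO-; total volume = 0.02441 + 0.04022 = 0.06463 L, so [C6H5COO-] = 0.008136/0.06463 = 0.1259 M.
Kb = Kw/Ka = 1.0e-14 / 6.3 x 10^-5 = 1.59e-10.
[OH^-] = sqrt(Kb x [C6H5COO-]) = sqrt(1.59e-10 x 0.1259) = 4.47e-6 M.
pOH = 5.35, so pH = 14.00 - 5.35 = 8.65.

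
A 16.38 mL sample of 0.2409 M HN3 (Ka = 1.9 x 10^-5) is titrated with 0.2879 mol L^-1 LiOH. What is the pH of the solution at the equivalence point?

8.92

n(HN3) = 0.2409 x 0.01638 = 0.003946 mol; V(LiOH) at equivalence = 0.003946/0.2879 = 0.01371 L.
At equivalence all the acid is converted to N3-; total volume = 0.01638 + 0.01371 = 0.03009 L, so [N3-] = 0.003946/0.03009 = 0.1312 M.
Kb = Kw/Ka = 1.0e-14 / 1.9 x 10^-5 = 5.26e-10.
[OH^-] = sqrt(Kb x [N3-]) = sqrt(5.26e-10 x 0.1312) = 8.31e-6 M.
pOH = 5.08, so pH = 14.00 - 5.08 = 8.92.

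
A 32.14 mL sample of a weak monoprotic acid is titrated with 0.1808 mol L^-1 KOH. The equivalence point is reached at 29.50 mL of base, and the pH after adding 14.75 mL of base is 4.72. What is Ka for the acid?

14.75 mL is half of the equivalence volume, so this is the half-equivalence point where [HA] = [A^-].
At half-equivalence pH = pKa, so pKa = 4.72.
Ka = 10^(-4.72) = 1.9 x 10^-5.

1.9 x 10^-5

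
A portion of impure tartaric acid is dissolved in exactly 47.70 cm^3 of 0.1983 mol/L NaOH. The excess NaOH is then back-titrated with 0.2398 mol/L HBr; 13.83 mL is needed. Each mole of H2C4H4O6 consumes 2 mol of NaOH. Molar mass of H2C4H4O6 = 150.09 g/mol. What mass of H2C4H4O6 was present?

0.461 g

Total n(NaOH) added = 0.1983 x 0.04770 = 0.009459 mol.
n(HBr) used = 0.2398 x 0.01383 = 0.003316 mol, which equals the excess n(NaOH).
So n(NaOH) consumed by the sample = 0.009459 - 0.003316 = 0.006142 mol.
n(H2C4H4O6) = 0.006142 / 2 = 0.003071 mol.
mass = 0.003071 mol x 150.09 g/mol = 0.461 g.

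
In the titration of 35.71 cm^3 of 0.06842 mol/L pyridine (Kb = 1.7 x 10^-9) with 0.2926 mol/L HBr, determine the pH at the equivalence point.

n(C5H5N) = 0.06842 x 0.03571 = 0.002443 mol; V(HBr) at equivalence = 0.002443/0.2926 = 0.008350 L.
At equivalence the base is fully converted to C5H5NH+; total volume = 0.04406 L, so [C5H5NH+] = 0.002443/0.04406 = 0.05545 M.
Ka(C5H5NH+) = Kw/Kb = 1.0e-14 / 1.7 x 10^-9 = 5.88e-6.
[H^+] = sqrt(Ka x [C5H5NH+]) = sqrt(5.88e-6 x 0.05545) = 0.000571 M.
pH = -log(0.000571) = 3.24.

3.24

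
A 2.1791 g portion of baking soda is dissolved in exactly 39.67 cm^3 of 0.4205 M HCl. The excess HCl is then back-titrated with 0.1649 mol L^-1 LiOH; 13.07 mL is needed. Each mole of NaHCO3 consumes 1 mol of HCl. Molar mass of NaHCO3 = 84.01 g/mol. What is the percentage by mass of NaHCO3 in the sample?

Total n(HCl) added = 0.4205 x 0.03967 = 0.01668 mol.
n(LiOH) used = 0.1649 x 0.01307 = 0.002155 mol, which equals the excess n(HCl).
So n(HCl) consumed by the sample = 0.01668 - 0.002155 = 0.01453 mol.
n(NaHCO3) = 0.01453 / 1 = 0.01453 mol.
mass NaHCO3 = 0.01453 x 84.01 = 1.220 g, so %NaHCO3 = 1.220/2.1791 x 100 = 56.0%.

56.0%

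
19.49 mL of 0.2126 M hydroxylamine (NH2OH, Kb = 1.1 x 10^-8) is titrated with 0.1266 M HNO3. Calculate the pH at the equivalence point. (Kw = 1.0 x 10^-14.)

3.57

n(NH2OH) = 0.2126 x 0.01949 = 0.004144 mol; V(HNO3) at equivalence = 0.004144/0.1266 = 0.03273 L.
At equivalence the base is fully converted to NH3OH+; total volume = 0.05222 L, so [NH3OH+] = 0.004144/0.05222 = 0.07935 M.
Ka(NH3OH+) = Kw/Kb = 1.0e-14 / 1.1 x 10^-8 = 9.09e-7.
[H^+] = sqrt(Ka x [NH3OH+]) = sqrt(9.09e-7 x 0.07935) = 0.000269 M.
pH = -log(0.000269) = 3.57.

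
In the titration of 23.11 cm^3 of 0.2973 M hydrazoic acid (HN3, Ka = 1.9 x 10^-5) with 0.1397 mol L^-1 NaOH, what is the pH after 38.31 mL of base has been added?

Initial n(HN3) = 0.2973 x 0.02311 = 0.006871 mol.
n(NaOH) added = 0.1397 x 0.03831 = 0.005352 mol, converting that many moles of HN3 to N3-.
Remaining n(HN3) = 0.001519 mol; n(N3-) = 0.005352 mol.
By Henderson-Hasselbalch, pH = pKa + log([A^-]/[HA]) = 4.72 + log(0.005352/0.001519) = 4.72 + (+0.55) = 5.27.

5.27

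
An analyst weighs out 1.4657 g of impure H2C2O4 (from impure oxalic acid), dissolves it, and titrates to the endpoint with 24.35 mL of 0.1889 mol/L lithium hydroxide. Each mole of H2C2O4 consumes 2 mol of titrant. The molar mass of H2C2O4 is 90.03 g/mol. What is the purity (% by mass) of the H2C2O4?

n(LiOH) = 0.1889 x 0.02435 = 0.004600 mol.
n(H2C2O4) = 0.004600 / 2 = 0.002300 mol.
mass of H2C2O4 = 0.002300 x 90.03 = 0.2071 g.
% purity = 0.2071 / 1.4657 x 100 = 14.1%.

14.1%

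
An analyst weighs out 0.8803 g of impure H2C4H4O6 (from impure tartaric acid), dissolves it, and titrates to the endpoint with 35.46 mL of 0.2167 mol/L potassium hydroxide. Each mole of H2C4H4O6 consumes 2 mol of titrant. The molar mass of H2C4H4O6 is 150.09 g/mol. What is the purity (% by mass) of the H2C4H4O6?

n(KOH) = 0.2167 x 0.03546 = 0.007684 mol.
n(H2C4H4O6) = 0.007684 / 2 = 0.003842 mol.
mass of H2C4H4O6 = 0.003842 x 150.09 = 0.5767 g.
% purity = 0.5767 / 0.8803 x 100 = 65.5%.

65.5%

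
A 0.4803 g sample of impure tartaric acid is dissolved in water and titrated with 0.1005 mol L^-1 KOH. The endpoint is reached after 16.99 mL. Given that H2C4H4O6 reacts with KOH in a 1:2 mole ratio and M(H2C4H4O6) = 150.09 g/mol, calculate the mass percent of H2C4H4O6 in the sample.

26.7%

n(KOH) = 0.1005 x 0.01699 = 0.001707 mol.
n(H2C4H4O6) = 0.001707 / 2 = 0.0008537 mol.
mass of H2C4H4O6 = 0.0008537 x 150.09 = 0.1281 g.
% purity = 0.1281 / 0.4803 x 100 = 26.7%.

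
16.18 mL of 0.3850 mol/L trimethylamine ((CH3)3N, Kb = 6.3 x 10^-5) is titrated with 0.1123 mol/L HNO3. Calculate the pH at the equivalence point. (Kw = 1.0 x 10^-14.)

5.43

n((CH3)3N) = 0.3850 x 0.01618 = 0.006229 mol; V(HNO3) at equivalence = 0.006229/0.1123 = 0.05547 L.
At equivalence the base is fully converted to (CH3)3NH+; total volume = 0.07165 L, so [(CH3)3NH+] = 0.006229/0.07165 = 0.08694 M.
Ka((CH3)3NH+) = Kw/Kb = 1.0e-14 / 6.3 x 10^-5 = 1.59e-10.
[H^+] = sqrt(Ka x [(CH3)3NH+]) = sqrt(1.59e-10 x 0.08694) = 3.71e-6 M.
pH = -log(3.71e-6) = 5.43.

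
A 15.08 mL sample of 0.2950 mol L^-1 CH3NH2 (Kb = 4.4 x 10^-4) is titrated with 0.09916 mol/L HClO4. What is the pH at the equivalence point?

n(CH3NH2) = 0.2950 x 0.01508 = 0.004449 mol; V(HClO4) at equivalence = 0.004449/0.09916 = 0.04486 L.
At equivalence the base is fully converted to CH3NH3+; total volume = 0.05994 L, so [CH3NH3+] = 0.004449/0.05994 = 0.07421 M.
Ka(CH3NH3+) = Kw/Kb = 1.0e-14 / 4.4 x 10^-4 = 2.27e-11.
[H^+] = sqrt(Ka x [CH3NH3+]) = sqrt(2.27e-11 x 0.07421) = 1.30e-6 M.
pH = -log(1.30e-6) = 5.89.

5.89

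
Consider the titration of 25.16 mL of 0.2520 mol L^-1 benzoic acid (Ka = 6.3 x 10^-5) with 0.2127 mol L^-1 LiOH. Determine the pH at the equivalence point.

8.63

n(C6H5COOH) = 0.2520 x 0.02516 = 0.006340 mol; V(LiOH) at equivalence = 0.006340/0.2127 = 0.02981 L.
At equivalence all the acid is converted to C6H5COO-; total volume = 0.02516 + 0.02981 = 0.05497 L, so [C6H5COO-] = 0.006340/0.05497 = 0.1153 M.
Kb = Kw/Ka = 1.0e-14 / 6.3 x 10^-5 = 1.59e-10.
[OH^-] = sqrt(Kb x [C6H5COO-]) = sqrt(1.59e-10 x 0.1153) = 4.28e-6 M.
pOH = 5.37, so pH = 14.00 - 5.37 = 8.63.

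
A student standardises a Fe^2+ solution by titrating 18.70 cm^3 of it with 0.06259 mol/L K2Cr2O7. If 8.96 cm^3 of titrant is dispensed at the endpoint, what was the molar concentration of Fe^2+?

n(K2Cr2O7) = 0.06259 x 0.008960 = 0.0005608 mol.
From the balanced equation, 1 mol K2Cr2O7 reacts with 6 mol Fe^2+, so n(Fe^2+) = 0.0005608 x 6/1 = 0.003365 mol.
[Fe^2+] = 0.003365 / 0.01870 L = 0.180 M.

0.180 M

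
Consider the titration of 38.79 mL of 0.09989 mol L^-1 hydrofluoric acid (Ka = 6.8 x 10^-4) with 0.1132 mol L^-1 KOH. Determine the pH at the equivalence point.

n(HF) = 0.09989 x 0.03879 = 0.003875 mol; V(KOH) at equivalence = 0.003875/0.1132 = 0.03423 L.
At equivalence all the acid is converted to F-; total volume = 0.03879 + 0.03423 = 0.07302 L, so [F-] = 0.003875/0.07302 = 0.05306 M.
Kb = Kw/Ka = 1.0e-14 / 6.8 x 10^-4 = 1.47e-11.
[OH^-] = sqrt(Kb x [F-]) = sqrt(1.47e-11 x 0.05306) = 8.83e-7 M.
pOH = 6.05, so pH = 14.00 - 6.05 = 7.95.

7.95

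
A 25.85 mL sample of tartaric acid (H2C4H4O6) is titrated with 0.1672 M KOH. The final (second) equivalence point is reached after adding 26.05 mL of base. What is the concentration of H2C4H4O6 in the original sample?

0.0842 M

n(KOH) = 0.1672 x 0.02605 = 0.004356 mol.
At the final (second) equivalence point, 2 mol OH^- react per mol H2C4H4O6, so n(H2C4H4O6) = 0.004356 / 2 = 0.002178 mol.
[H2C4H4O6] = 0.002178 / 0.02585 L = 0.0842 M.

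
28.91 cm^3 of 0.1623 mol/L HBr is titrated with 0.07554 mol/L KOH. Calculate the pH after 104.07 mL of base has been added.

n(acid) = 0.1623 x 0.02891 = 0.004692 mol; n(KOH) added = 0.07554 x 0.1041 = 0.007861 mol.
Base is in excess by 0.007861 - 0.004692 = 0.003169 mol in a total volume of 0.1330 L.
[OH^-] = 0.003169/0.1330 = 0.02383 M, so pOH = 1.62 and pH = 14.00 - 1.62 = 12.38.

12.38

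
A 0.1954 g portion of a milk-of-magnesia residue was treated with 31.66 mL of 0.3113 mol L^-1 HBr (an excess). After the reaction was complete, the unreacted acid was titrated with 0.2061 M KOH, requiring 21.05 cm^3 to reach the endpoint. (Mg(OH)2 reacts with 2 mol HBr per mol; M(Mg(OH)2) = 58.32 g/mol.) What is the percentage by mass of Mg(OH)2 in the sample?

Total n(HBr) added = 0.3113 x 0.03166 = 0.009856 mol.
n(KOH) used = 0.2061 x 0.02105 = 0.004338 mol, which equals the excess n(HBr).
So n(HBr) consumed by the sample = 0.009856 - 0.004338 = 0.005517 mol.
n(Mg(OH)2) = 0.005517 / 2 = 0.002759 mol.
mass Mg(OH)2 = 0.002759 x 58.32 = 0.1609 g, so %Mg(OH)2 = 0.1609/0.1954 x 100 = 82.3%.

82.3%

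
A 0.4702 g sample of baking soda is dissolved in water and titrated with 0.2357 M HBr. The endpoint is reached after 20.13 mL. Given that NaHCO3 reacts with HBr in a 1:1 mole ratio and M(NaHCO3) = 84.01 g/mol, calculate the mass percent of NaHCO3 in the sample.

84.8%

n(HBr) = 0.2357 x 0.02013 = 0.004745 mol.
n(NaHCO3) = 0.004745 / 1 = 0.004745 mol.
mass of NaHCO3 = 0.004745 x 84.01 = 0.3986 g.
% purity = 0.3986 / 0.4702 x 100 = 84.8%.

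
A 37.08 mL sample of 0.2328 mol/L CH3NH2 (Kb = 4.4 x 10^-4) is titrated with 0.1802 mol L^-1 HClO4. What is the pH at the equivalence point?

n(CH3NH2) = 0.2328 x 0.03708 = 0.008632 mol; V(HClO4) at equivalence = 0.008632/0.1802 = 0.04790 L.
At equivalence the base is fully converted to CH3NH3+; total volume = 0.08498 L, so [CH3NH3+] = 0.008632/0.08498 = 0.1016 M.
Ka(CH3NH3+) = Kw/Kb = 1.0e-14 / 4.4 x 10^-4 = 2.27e-11.
[H^+] = sqrt(Ka x [CH3NH3+]) = sqrt(2.27e-11 x 0.1016) = 1.52e-6 M.
pH = -log(1.52e-6) = 5.82.

5.82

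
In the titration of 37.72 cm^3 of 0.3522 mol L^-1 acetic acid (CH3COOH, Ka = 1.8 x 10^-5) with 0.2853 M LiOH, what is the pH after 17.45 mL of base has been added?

4.52

Initial n(CH3COOH) = 0.3522 x 0.03772 = 0.01328 mol.
n(LiOH) added = 0.2853 x 0.01745 = 0.004978 mol, converting that many moles of CH3COOH to CH3COO-.
Remaining n(CH3COOH) = 0.008306 mol; n(CH3COO-) = 0.004978 mol.
By Henderson-Hasselbalch, pH = pKa + log([A^-]/[HA]) = 4.74 + log(0.004978/0.008306) = 4.74 + (-0.22) = 4.52.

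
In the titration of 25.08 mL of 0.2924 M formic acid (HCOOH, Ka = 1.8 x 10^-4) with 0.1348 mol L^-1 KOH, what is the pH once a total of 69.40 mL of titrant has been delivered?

12.33

n(acid) = 0.2924 x 0.02508 = 0.007333 mol; n(KOH) added = 0.1348 x 0.06940 = 0.009355 mol.
Base is in excess by 0.009355 - 0.007333 = 0.002022 mol in a total volume of 0.09448 L.
[OH^-] = 0.002022/0.09448 = 0.02140 M, so pOH = 1.67 and pH = 14.00 - 1.67 = 12.33.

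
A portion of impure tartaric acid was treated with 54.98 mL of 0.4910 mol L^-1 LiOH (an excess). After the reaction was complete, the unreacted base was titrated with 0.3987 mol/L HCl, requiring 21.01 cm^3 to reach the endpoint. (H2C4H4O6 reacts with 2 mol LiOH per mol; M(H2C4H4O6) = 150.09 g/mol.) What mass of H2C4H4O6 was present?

1.40 g

Total n(LiOH) added = 0.4910 x 0.05498 = 0.02700 mol.
n(HCl) used = 0.3987 x 0.02101 = 0.008377 mol, which equals the excess n(LiOH).
So n(LiOH) consumed by the sample = 0.02700 - 0.008377 = 0.01862 mol.
n(H2C4H4O6) = 0.01862 / 2 = 0.009309 mol.
mass = 0.009309 mol x 150.09 g/mol = 1.40 g.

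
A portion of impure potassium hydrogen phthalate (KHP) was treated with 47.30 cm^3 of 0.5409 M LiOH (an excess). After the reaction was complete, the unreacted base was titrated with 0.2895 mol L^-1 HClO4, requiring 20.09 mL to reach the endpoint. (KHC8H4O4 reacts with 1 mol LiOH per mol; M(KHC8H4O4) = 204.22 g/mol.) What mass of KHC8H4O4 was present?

4.04 g

Total n(LiOH) added = 0.5409 x 0.04730 = 0.02558 mol.
n(HClO4) used = 0.2895 x 0.02009 = 0.005816 mol, which equals the excess n(LiOH).
So n(LiOH) consumed by the sample = 0.02558 - 0.005816 = 0.01977 mol.
n(KHC8H4O4) = 0.01977 / 1 = 0.01977 mol.
mass = 0.01977 mol x 204.22 g/mol = 4.04 g.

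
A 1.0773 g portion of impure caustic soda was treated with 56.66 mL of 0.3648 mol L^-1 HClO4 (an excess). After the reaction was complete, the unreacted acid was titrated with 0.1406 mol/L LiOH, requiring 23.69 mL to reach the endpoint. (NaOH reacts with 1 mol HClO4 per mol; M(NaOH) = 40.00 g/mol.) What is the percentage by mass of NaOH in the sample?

64.4%

Total n(HClO4) added = 0.3648 x 0.05666 = 0.02067 mol.
n(LiOH) used = 0.1406 x 0.02369 = 0.003331 mol, which equals the excess n(HClO4).
So n(HClO4) consumed by the sample = 0.02067 - 0.003331 = 0.01734 mol.
n(NaOH) = 0.01734 / 1 = 0.01734 mol.
mass NaOH = 0.01734 x 40.00 = 0.6936 g, so %NaOH = 0.6936/1.0773 x 100 = 64.4%.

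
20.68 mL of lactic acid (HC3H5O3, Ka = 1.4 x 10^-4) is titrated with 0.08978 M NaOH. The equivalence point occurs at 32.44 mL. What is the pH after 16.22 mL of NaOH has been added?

16.22 mL is exactly half the equivalence volume (32.44/2), i.e. the half-equivalence point.
There, n(HA) = n(A^-), so pH = pKa = -log(1.4 x 10^-4) = 3.85.

3.85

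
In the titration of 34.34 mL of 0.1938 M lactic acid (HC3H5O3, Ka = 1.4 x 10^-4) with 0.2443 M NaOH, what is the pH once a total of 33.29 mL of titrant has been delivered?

n(acid) = 0.1938 x 0.03434 = 0.006655 mol; n(NaOH) added = 0.2443 x 0.03329 = 0.008133 mol.
Base is in excess by 0.008133 - 0.006655 = 0.001478 mol in a total volume of 0.06763 L.
[OH^-] = 0.001478/0.06763 = 0.02185 M, so pOH = 1.66 and pH = 14.00 - 1.66 = 12.34.

12.34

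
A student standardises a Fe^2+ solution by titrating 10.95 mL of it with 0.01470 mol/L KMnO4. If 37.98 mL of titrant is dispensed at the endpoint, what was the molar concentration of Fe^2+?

n(KMnO4) = 0.01470 x 0.03798 = 0.0005583 mol.
From the balanced equation, 1 mol KMnO4 reacts with 5 mol Fe^2+, so n(Fe^2+) = 0.0005583 x 5/1 = 0.002792 mol.
[Fe^2+] = 0.002792 / 0.01095 L = 0.255 M.

0.255 M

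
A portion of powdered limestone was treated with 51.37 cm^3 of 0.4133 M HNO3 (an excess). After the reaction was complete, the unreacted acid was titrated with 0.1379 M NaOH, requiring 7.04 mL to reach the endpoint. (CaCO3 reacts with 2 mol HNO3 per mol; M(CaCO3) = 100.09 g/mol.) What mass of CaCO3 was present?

1.01 g

Total n(HNO3) added = 0.4133 x 0.05137 = 0.02123 mol.
n(NaOH) used = 0.1379 x 0.007040 = 0.0009708 mol, which equals the excess n(HNO3).
So n(HNO3) consumed by the sample = 0.02123 - 0.0009708 = 0.02026 mol.
n(CaCO3) = 0.02026 / 2 = 0.01013 mol.
mass = 0.01013 mol x 100.09 g/mol = 1.01 g.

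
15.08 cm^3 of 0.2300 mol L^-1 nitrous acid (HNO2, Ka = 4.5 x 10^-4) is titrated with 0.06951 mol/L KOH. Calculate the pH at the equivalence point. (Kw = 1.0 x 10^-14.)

8.04

n(HNO2) = 0.2300 x 0.01508 = 0.003468 mol; V(KOH) at equivalence = 0.003468/0.06951 = 0.04990 L.
At equivalence all the acid is converted to NO2-; total volume = 0.01508 + 0.04990 = 0.06498 L, so [NO2-] = 0.003468/0.06498 = 0.05338 M.
Kb = Kw/Ka = 1.0e-14 / 4.5 x 10^-4 = 2.22e-11.
[OH^-] = sqrt(Kb x [NO2-]) = sqrt(2.22e-11 x 0.05338) = 1.09e-6 M.
pOH = 5.96, so pH = 14.00 - 5.96 = 8.04.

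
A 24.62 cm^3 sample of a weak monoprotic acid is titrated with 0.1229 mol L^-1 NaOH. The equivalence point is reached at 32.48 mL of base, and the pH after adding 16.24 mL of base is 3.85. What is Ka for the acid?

1.4 x 10^-4

16.24 mL is half of the equivalence volume, so this is the half-equivalence point where [HA] = [A^-].
At half-equivalence pH = pKa, so pKa = 3.85.
Ka = 10^(-3.85) = 1.4 x 10^-4.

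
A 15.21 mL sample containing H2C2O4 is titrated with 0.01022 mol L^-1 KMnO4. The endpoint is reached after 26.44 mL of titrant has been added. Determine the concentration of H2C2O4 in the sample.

0.0444 M

n(KMnO4) = 0.01022 x 0.02644 = 0.0002702 mol.
From the balanced equation, 2 mol KMnO4 reacts with 5 mol H2C2O4, so n(H2C2O4) = 0.0002702 x 5/2 = 0.0006755 mol.
[H2C2O4] = 0.0006755 / 0.01521 L = 0.0444 M.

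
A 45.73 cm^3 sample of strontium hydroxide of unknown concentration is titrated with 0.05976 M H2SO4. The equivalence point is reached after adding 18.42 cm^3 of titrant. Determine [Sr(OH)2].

0.0241 M

n(H2SO4) delivered = 0.05976 x 0.01842 = 0.001101 mol.
For a 1:1 reaction, n(Sr(OH)2) = 0.001101 mol.
[Sr(OH)2] = 0.001101 mol / 0.04573 L = 0.0241 M.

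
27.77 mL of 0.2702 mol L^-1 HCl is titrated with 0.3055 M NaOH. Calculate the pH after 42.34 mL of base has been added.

12.89

n(acid) = 0.2702 x 0.02777 = 0.007503 mol; n(NaOH) added = 0.3055 x 0.04234 = 0.01293 mol.
Base is in excess by 0.01293 - 0.007503 = 0.005431 mol in a total volume of 0.07011 L.
[OH^-] = 0.005431/0.07011 = 0.07747 M, so pOH = 1.11 and pH = 14.00 - 1.11 = 12.89.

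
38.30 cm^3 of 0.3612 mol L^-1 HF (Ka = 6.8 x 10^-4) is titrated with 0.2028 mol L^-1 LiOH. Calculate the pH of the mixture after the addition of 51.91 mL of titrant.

3.67

Initial n(HF) = 0.3612 x 0.03830 = 0.01383 mol.
n(LiOH) added = 0.2028 x 0.05191 = 0.01053 mol, converting that many moles of HF to F-.
Remaining n(HF) = 0.003307 mol; n(F-) = 0.01053 mol.
By Henderson-Hasselbalch, pH = pKa + log([A^-]/[HA]) = 3.17 + log(0.01053/0.003307) = 3.17 + (+0.50) = 3.67.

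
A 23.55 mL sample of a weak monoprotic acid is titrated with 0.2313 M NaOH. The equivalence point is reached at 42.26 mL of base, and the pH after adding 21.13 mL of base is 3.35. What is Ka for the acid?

21.13 mL is half of the equivalence volume, so this is the half-equivalence point where [HA] = [A^-].
At half-equivalence pH = pKa, so pKa = 3.35.
Ka = 10^(-3.35) = 4.5 x 10^-4.

4.5 x 10^-4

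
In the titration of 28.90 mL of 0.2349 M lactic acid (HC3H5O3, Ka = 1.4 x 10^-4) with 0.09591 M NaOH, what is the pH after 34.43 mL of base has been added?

Initial n(HC3H5O3) = 0.2349 x 0.02890 = 0.006789 mol.
n(NaOH) added = 0.09591 x 0.03443 = 0.003302 mol, converting that many moles of HC3H5O3 to C3H5O3-.
Remaining n(HC3H5O3) = 0.003486 mol; n(C3H5O3-) = 0.003302 mol.
By Henderson-Hasselbalch, pH = pKa + log([A^-]/[HA]) = 3.85 + log(0.003302/0.003486) = 3.85 + (-0.02) = 3.83.

3.83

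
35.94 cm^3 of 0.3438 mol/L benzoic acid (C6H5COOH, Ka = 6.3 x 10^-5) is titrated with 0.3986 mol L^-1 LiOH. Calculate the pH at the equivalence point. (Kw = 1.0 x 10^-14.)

n(C6H5COOH) = 0.3438 x 0.03594 = 0.01236 mol; V(LiOH) at equivalence = 0.01236/0.3986 = 0.03100 L.
At equivalence all the acid is converted to C6H5COO-; total volume = 0.03594 + 0.03100 = 0.06694 L, so [C6H5COO-] = 0.01236/0.06694 = 0.1846 M.
Kb = Kw/Ka = 1.0e-14 / 6.3 x 10^-5 = 1.59e-10.
[OH^-] = sqrt(Kb x [C6H5COO-]) = sqrt(1.59e-10 x 0.1846) = 5.41e-6 M.
pOH = 5.27, so pH = 14.00 - 5.27 = 8.73.

8.73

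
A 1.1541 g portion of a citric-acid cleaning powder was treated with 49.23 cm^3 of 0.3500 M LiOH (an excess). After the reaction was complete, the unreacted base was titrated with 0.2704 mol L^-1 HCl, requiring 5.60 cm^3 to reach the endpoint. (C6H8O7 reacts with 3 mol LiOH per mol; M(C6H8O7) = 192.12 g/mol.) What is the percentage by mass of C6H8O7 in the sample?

Total n(LiOH) added = 0.3500 x 0.04923 = 0.01723 mol.
n(HCl) used = 0.2704 x 0.005600 = 0.001514 mol, which equals the excess n(LiOH).
So n(LiOH) consumed by the sample = 0.01723 - 0.001514 = 0.01572 mol.
n(C6H8O7) = 0.01572 / 3 = 0.005239 mol.
mass C6H8O7 = 0.005239 x 192.12 = 1.006 g, so %C6H8O7 = 1.006/1.1541 x 100 = 87.2%.

87.2%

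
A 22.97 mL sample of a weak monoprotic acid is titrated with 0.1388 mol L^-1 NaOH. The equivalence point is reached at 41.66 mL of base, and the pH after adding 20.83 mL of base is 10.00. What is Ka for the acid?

1.0 x 10^-10

20.83 mL is half of the equivalence volume, so this is the half-equivalence point where [HA] = [A^-].
At half-equivalence pH = pKa, so pKa = 10.00.
Ka = 10^(-10.00) = 1.0 x 10^-10.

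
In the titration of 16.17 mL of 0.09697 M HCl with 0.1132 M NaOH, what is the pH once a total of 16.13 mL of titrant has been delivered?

11.90

n(acid) = 0.09697 x 0.01617 = 0.001568 mol; n(NaOH) added = 0.1132 x 0.01613 = 0.001826 mol.
Base is in excess by 0.001826 - 0.001568 = 0.0002579 mol in a total volume of 0.03230 L.
[OH^-] = 0.0002579/0.03230 = 0.007985 M, so pOH = 2.10 and pH = 14.00 - 2.10 = 11.90.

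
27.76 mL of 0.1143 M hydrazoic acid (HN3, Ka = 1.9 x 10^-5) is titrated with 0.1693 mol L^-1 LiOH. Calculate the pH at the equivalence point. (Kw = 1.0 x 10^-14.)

8.78

n(HN3) = 0.1143 x 0.02776 = 0.003173 mol; V(LiOH) at equivalence = 0.003173/0.1693 = 0.01874 L.
At equivalence all the acid is converted to N3-; total volume = 0.02776 + 0.01874 = 0.04650 L, so [N3-] = 0.003173/0.04650 = 0.06823 M.
Kb = Kw/Ka = 1.0e-14 / 1.9 x 10^-5 = 5.26e-10.
[OH^-] = sqrt(Kb x [N3-]) = sqrt(5.26e-10 x 0.06823) = 5.99e-6 M.
pOH = 5.22, so pH = 14.00 - 5.22 = 8.78.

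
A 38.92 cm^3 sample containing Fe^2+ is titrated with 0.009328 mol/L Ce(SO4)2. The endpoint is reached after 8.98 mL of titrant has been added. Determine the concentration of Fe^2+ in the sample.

n(Ce(SO4)2) = 0.009328 x 0.008980 = 8.377e-5 mol.
From the balanced equation, 1 mol Ce(SO4)2 reacts with 1 mol Fe^2+, so n(Fe^2+) = 8.377e-5 x 1/1 = 8.377e-5 mol.
[Fe^2+] = 8.377e-5 / 0.03892 L = 0.00215 M.

0.00215 M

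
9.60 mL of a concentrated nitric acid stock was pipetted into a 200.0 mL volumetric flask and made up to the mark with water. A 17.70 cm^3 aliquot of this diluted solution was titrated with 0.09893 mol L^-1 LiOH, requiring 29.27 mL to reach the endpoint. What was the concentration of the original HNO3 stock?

3.41 M

n(LiOH) = 0.09893 x 0.02927 = 0.002896 mol.
n(HNO3) in the aliquot = 0.002896 mol.
[diluted HNO3] = 0.002896 / 0.01770 = 0.1636 M.
Dilution factor = 200.0/9.600 = 20.83, so [stock] = 0.1636 x 20.83 = 3.41 M.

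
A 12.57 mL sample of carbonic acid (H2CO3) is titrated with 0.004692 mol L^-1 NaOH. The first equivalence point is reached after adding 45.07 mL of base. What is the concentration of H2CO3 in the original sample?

n(NaOH) = 0.004692 x 0.04507 = 0.0002115 mol.
At the first equivalence point, 1 mol OH^- react per mol H2CO3, so n(H2CO3) = 0.0002115 / 1 = 0.0002115 mol.
[H2CO3] = 0.0002115 / 0.01257 L = 0.0168 M.

0.0168 M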